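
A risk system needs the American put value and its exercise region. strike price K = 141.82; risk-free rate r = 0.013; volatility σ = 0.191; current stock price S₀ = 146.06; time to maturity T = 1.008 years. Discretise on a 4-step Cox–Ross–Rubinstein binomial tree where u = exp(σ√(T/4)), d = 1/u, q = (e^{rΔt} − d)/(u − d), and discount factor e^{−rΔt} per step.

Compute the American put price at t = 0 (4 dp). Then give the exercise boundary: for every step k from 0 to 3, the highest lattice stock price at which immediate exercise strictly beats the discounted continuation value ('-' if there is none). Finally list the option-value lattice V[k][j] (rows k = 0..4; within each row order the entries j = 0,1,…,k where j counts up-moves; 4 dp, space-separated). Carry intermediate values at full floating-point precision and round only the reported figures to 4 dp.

price = 8.2012
boundary = - - - 109.5492
tree:
8.2012
13.5677 2.7398
21.5796 5.4230 0.0000
32.2708 10.7342 0.0000 0.0000
42.2867 21.2470 0.0000 0.0000 0.0000

Δt=0.25200  u=1.10063  d=0.90857  q=0.49313  discount=0.99673
step 4 (expiry): payoffs max(K−S,0) = 42.2867 21.2470 0.0000 0.0000 0.0000
step 3: (k=3,j=0): S=109.5492, (K−S)⁺=32.2708, hold=31.8070 ⇒ V=32.2708 exercise | (k=3,j=1): S=132.7060, (K−S)⁺=9.1140, hold=10.7342 ⇒ V=10.7342 continue | (k=3,j=2): S=160.7578, (K−S)⁺=0.0000, hold=0.0000 ⇒ V=0.0000 continue | (k=3,j=3): S=194.7392, (K−S)⁺=0.0000, hold=0.0000 ⇒ V=0.0000 continue  boundary S*=109.5492
step 2: (k=2,j=0): S=120.5730, (K−S)⁺=21.2470, hold=21.5796 ⇒ V=21.5796 continue | (k=2,j=1): S=146.0600, (K−S)⁺=0.0000, hold=5.4230 ⇒ V=5.4230 continue | (k=2,j=2): S=176.9346, (K−S)⁺=0.0000, hold=0.0000 ⇒ V=0.0000 continue  boundary S*=-
step 1: (k=1,j=0): S=132.7060, (K−S)⁺=9.1140, hold=13.5677 ⇒ V=13.5677 continue | (k=1,j=1): S=160.7578, (K−S)⁺=0.0000, hold=2.7398 ⇒ V=2.7398 continue  boundary S*=-
step 0: (k=0,j=0): S=146.0600, (K−S)⁺=0.0000, hold=8.2012 ⇒ V=8.2012 continue  boundary S*=-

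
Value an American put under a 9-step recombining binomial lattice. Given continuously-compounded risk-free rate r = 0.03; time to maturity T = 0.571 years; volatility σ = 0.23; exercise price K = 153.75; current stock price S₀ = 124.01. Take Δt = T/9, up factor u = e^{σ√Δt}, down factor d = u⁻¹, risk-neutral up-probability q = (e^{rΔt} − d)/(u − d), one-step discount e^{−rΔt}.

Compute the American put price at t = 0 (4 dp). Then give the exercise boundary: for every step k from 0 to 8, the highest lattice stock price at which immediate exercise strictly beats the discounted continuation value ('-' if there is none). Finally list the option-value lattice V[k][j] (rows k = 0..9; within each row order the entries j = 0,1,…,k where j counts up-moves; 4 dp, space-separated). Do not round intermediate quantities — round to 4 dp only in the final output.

price = 29.9690
boundary = - 117.0299 110.4427 117.0299 124.0100 117.0299 124.0100 131.4064 139.2440
tree:
29.9690
36.7201 23.3841
43.3073 29.7643 17.1424
49.5238 36.7201 22.9756 11.4197
55.3903 43.3073 29.7400 16.3512 6.5699
60.9267 49.5238 36.7201 22.5459 10.2668 2.9267
66.1514 55.3903 43.3073 29.7400 15.4933 5.1199 0.7617
71.0820 60.9267 49.5238 36.7201 22.3436 8.7552 1.5323 0.0000
75.7351 66.1514 55.3903 43.3073 29.7400 14.5060 3.0825 0.0000 0.0000
80.1263 71.0820 60.9267 49.5238 36.7201 22.3436 6.2010 0.0000 0.0000 0.0000

Δt=0.06344, u=1.05964, d=0.94371, q=0.50195, disc=e^(-rΔt)=0.99810
k=9 terminal: V=max(K-S,0) → 80.1263 71.0820 60.9267 49.5238 36.7201 22.3436 6.2010 0.0000 0.0000 0.0000
k=8: j=0 S=78.0149 intr=75.7351 cont=75.4428 V=75.7351[EX]; j=1 S=87.5986 intr=66.1514 cont=65.8590 V=66.1514[EX]; j=2 S=98.3597 intr=55.3903 cont=55.0980 V=55.3903[EX]; j=3 S=110.4427 intr=43.3073 cont=43.0150 V=43.3073[EX]; j=4 S=124.0100 intr=29.7400 cont=29.4476 V=29.7400[EX]; j=5 S=139.2440 intr=14.5060 cont=14.2136 V=14.5060[EX]; j=6 S=156.3494 intr=0.0000 cont=3.0825 V=3.0825[hold]; j=7 S=175.5562 intr=0.0000 cont=0.0000 V=0.0000[hold]; j=8 S=197.1224 intr=0.0000 cont=0.0000 V=0.0000[hold]  S*(8)=139.2440
k=7: j=0 S=82.6680 intr=71.0820 cont=70.7896 V=71.0820[EX]; j=1 S=92.8233 intr=60.9267 cont=60.6343 V=60.9267[EX]; j=2 S=104.2262 intr=49.5238 cont=49.2314 V=49.5238[EX]; j=3 S=117.0299 intr=36.7201 cont=36.4277 V=36.7201[EX]; j=4 S=131.4064 intr=22.3436 cont=22.0512 V=22.3436[EX]; j=5 S=147.5490 intr=6.2010 cont=8.7552 V=8.7552[hold]; j=6 S=165.6747 intr=0.0000 cont=1.5323 V=1.5323[hold]; j=7 S=186.0270 intr=0.0000 cont=0.0000 V=0.0000[hold]  S*(7)=131.4064
k=6: j=0 S=87.5986 intr=66.1514 cont=65.8590 V=66.1514[EX]; j=1 S=98.3597 intr=55.3903 cont=55.0980 V=55.3903[EX]; j=2 S=110.4427 intr=43.3073 cont=43.0150 V=43.3073[EX]; j=3 S=124.0100 intr=29.7400 cont=29.4476 V=29.7400[EX]; j=4 S=139.2440 intr=14.5060 cont=15.4933 V=15.4933[hold]; j=5 S=156.3494 intr=0.0000 cont=5.1199 V=5.1199[hold]; j=6 S=175.5562 intr=0.0000 cont=0.7617 V=0.7617[hold]  S*(6)=124.0100
k=5: j=0 S=92.8233 intr=60.9267 cont=60.6343 V=60.9267[EX]; j=1 S=104.2262 intr=49.5238 cont=49.2314 V=49.5238[EX]; j=2 S=117.0299 intr=36.7201 cont=36.4277 V=36.7201[EX]; j=3 S=131.4064 intr=22.3436 cont=22.5459 V=22.5459[hold]; j=4 S=147.5490 intr=6.2010 cont=10.2668 V=10.2668[hold]; j=5 S=165.6747 intr=0.0000 cont=2.9267 V=2.9267[hold]  S*(5)=117.0299
k=4: j=0 S=98.3597 intr=55.3903 cont=55.0980 V=55.3903[EX]; j=1 S=110.4427 intr=43.3073 cont=43.0150 V=43.3073[EX]; j=2 S=124.0100 intr=29.7400 cont=29.5490 V=29.7400[EX]; j=3 S=139.2440 intr=14.5060 cont=16.3512 V=16.3512[hold]; j=4 S=156.3494 intr=0.0000 cont=6.5699 V=6.5699[hold]  S*(4)=124.0100
k=3: j=0 S=104.2262 intr=49.5238 cont=49.2314 V=49.5238[EX]; j=1 S=117.0299 intr=36.7201 cont=36.4277 V=36.7201[EX]; j=2 S=131.4064 intr=22.3436 cont=22.9756 V=22.9756[hold]; j=3 S=147.5490 intr=6.2010 cont=11.4197 V=11.4197[hold]  S*(3)=117.0299
k=2: j=0 S=110.4427 intr=43.3073 cont=43.0150 V=43.3073[EX]; j=1 S=124.0100 intr=29.7400 cont=29.7643 V=29.7643[hold]; j=2 S=139.2440 intr=14.5060 cont=17.1424 V=17.1424[hold]  S*(2)=110.4427
k=1: j=0 S=117.0299 intr=36.7201 cont=36.4399 V=36.7201[EX]; j=1 S=131.4064 intr=22.3436 cont=23.3841 V=23.3841[hold]  S*(1)=117.0299
k=0: j=0 S=124.0100 intr=29.7400 cont=29.9690 V=29.9690[hold]  S*(0)=-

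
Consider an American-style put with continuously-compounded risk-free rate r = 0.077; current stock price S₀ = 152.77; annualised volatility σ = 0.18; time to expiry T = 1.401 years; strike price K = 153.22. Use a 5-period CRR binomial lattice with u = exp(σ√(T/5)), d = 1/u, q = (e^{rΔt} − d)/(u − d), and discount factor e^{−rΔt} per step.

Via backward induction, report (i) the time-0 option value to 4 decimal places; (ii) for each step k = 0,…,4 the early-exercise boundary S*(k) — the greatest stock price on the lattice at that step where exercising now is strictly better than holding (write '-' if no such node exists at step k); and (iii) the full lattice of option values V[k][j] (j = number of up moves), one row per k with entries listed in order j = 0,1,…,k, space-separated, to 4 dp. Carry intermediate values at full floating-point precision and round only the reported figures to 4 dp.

price = 7.9155
boundary = - - 126.2636 138.8859 126.2636
tree:
7.9155
14.8924 3.3690
26.9564 7.0754 0.9228
38.4316 14.3341 2.3025 0.0000
48.8639 26.9564 5.7449 0.0000 0.0000
58.3480 38.4316 14.3341 0.0000 0.0000 0.0000

Δt=0.28020, u=1.09997, d=0.90912, q=0.59047, disc=e^(-rΔt)=0.97866
k=5 terminal: V=max(K-S,0) → 58.3480 38.4316 14.3341 0.0000 0.0000 0.0000
k=4: j=0 S=104.3561 intr=48.8639 cont=45.5935 V=48.8639[EX]; j=1 S=126.2636 intr=26.9564 cont=23.6861 V=26.9564[EX]; j=2 S=152.7700 intr=0.4500 cont=5.7449 V=5.7449[hold]; j=3 S=184.8409 intr=0.0000 cont=0.0000 V=0.0000[hold]; j=4 S=223.6445 intr=0.0000 cont=0.0000 V=0.0000[hold]  S*(4)=126.2636
k=3: j=0 S=114.7884 intr=38.4316 cont=35.1612 V=38.4316[EX]; j=1 S=138.8859 intr=14.3341 cont=14.1235 V=14.3341[EX]; j=2 S=168.0421 intr=0.0000 cont=2.3025 V=2.3025[hold]; j=3 S=203.3191 intr=0.0000 cont=0.0000 V=0.0000[hold]  S*(3)=138.8859
k=2: j=0 S=126.2636 intr=26.9564 cont=23.6861 V=26.9564[EX]; j=1 S=152.7700 intr=0.4500 cont=7.0754 V=7.0754[hold]; j=2 S=184.8409 intr=0.0000 cont=0.9228 V=0.9228[hold]  S*(2)=126.2636
k=1: j=0 S=138.8859 intr=14.3341 cont=14.8924 V=14.8924[hold]; j=1 S=168.0421 intr=0.0000 cont=3.3690 V=3.3690[hold]  S*(1)=-
k=0: j=0 S=152.7700 intr=0.4500 cont=7.9155 V=7.9155[hold]  S*(0)=-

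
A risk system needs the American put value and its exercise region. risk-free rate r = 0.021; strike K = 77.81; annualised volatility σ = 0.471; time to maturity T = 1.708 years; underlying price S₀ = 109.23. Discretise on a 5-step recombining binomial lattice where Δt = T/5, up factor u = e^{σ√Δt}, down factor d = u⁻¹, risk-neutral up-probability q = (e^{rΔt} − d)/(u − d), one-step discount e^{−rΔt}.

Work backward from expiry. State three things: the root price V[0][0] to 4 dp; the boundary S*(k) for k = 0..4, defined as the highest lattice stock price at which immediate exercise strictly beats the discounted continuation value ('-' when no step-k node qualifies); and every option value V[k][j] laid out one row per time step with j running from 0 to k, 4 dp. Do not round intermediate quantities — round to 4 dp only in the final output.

price = 8.7352
boundary = - - - - 36.3183
tree:
8.7352
13.6192 2.7737
20.6697 5.0294 0.0000
30.1807 9.1194 0.0000 0.0000
41.4917 16.5354 0.0000 0.0000 0.0000
50.2314 29.9823 0.0000 0.0000 0.0000 0.0000

Δt=0.34160  u=1.31690  d=0.75936  q=0.44452  discount=0.99285
step 5 (expiry): payoffs max(K−S,0) = 50.2314 29.9823 0.0000 0.0000 0.0000 0.0000
step 4: (k=4,j=0): S=36.3183, (K−S)⁺=41.4917, hold=40.9355 ⇒ V=41.4917 exercise | (k=4,j=1): S=62.9845, (K−S)⁺=14.8255, hold=16.5354 ⇒ V=16.5354 continue | (k=4,j=2): S=109.2300, (K−S)⁺=0.0000, hold=0.0000 ⇒ V=0.0000 continue | (k=4,j=3): S=189.4305, (K−S)⁺=0.0000, hold=0.0000 ⇒ V=0.0000 continue | (k=4,j=4): S=328.5171, (K−S)⁺=0.0000, hold=0.0000 ⇒ V=0.0000 continue  boundary S*=36.3183
step 3: (k=3,j=0): S=47.8277, (K−S)⁺=29.9823, hold=30.1807 ⇒ V=30.1807 continue | (k=3,j=1): S=82.9446, (K−S)⁺=0.0000, hold=9.1194 ⇒ V=9.1194 continue | (k=3,j=2): S=143.8454, (K−S)⁺=0.0000, hold=0.0000 ⇒ V=0.0000 continue | (k=3,j=3): S=249.4618, (K−S)⁺=0.0000, hold=0.0000 ⇒ V=0.0000 continue  boundary S*=-
step 2: (k=2,j=0): S=62.9845, (K−S)⁺=14.8255, hold=20.6697 ⇒ V=20.6697 continue | (k=2,j=1): S=109.2300, (K−S)⁺=0.0000, hold=5.0294 ⇒ V=5.0294 continue | (k=2,j=2): S=189.4305, (K−S)⁺=0.0000, hold=0.0000 ⇒ V=0.0000 continue  boundary S*=-
step 1: (k=1,j=0): S=82.9446, (K−S)⁺=0.0000, hold=13.6192 ⇒ V=13.6192 continue | (k=1,j=1): S=143.8454, (K−S)⁺=0.0000, hold=2.7737 ⇒ V=2.7737 continue  boundary S*=-
step 0: (k=0,j=0): S=109.2300, (K−S)⁺=0.0000, hold=8.7352 ⇒ V=8.7352 continue  boundary S*=-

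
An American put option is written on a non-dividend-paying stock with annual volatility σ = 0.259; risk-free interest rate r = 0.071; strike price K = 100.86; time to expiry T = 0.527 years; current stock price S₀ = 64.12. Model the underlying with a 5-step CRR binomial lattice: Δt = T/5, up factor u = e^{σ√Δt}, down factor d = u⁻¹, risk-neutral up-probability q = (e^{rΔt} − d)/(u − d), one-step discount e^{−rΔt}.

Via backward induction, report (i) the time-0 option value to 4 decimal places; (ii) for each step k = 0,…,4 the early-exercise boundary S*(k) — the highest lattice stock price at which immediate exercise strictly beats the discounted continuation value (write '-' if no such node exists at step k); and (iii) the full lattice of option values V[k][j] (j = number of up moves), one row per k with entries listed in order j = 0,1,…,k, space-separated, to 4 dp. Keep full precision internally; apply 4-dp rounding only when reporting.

params: Δt=0.10540 u=1.08772 d=0.91935 q=0.52360 e^(-rΔt)=0.99254
t_5 payoffs: 58.7481 51.0358 41.9111 31.1153 18.3423 3.2302
t_4: node(4,0) S=45.8060 payoff=55.0540 vs cont=54.3020 → 55.0540 [stop]  node(4,1) S=54.1948 payoff=46.6652 vs cont=45.9132 → 46.6652 [stop]  node(4,2) S=64.1200 payoff=36.7400 vs cont=35.9880 → 36.7400 [stop]  node(4,3) S=75.8628 payoff=24.9972 vs cont=24.2452 → 24.9972 [stop]  node(4,4) S=89.7562 payoff=11.1038 vs cont=10.3518 → 11.1038 [stop]  ⇒ S*(4)=89.7562
t_3: node(3,0) S=49.8242 payoff=51.0358 vs cont=50.2839 → 51.0358 [stop]  node(3,1) S=58.9489 payoff=41.9111 vs cont=41.1591 → 41.9111 [stop]  node(3,2) S=69.7447 payoff=31.1153 vs cont=30.3633 → 31.1153 [stop]  node(3,3) S=82.5177 payoff=18.3423 vs cont=17.5904 → 18.3423 [stop]  ⇒ S*(3)=82.5177
t_2: node(2,0) S=54.1948 payoff=46.6652 vs cont=45.9132 → 46.6652 [stop]  node(2,1) S=64.1200 payoff=36.7400 vs cont=35.9880 → 36.7400 [stop]  node(2,2) S=75.8628 payoff=24.9972 vs cont=24.2452 → 24.9972 [stop]  ⇒ S*(2)=75.8628
t_1: node(1,0) S=58.9489 payoff=41.9111 vs cont=41.1591 → 41.9111 [stop]  node(1,1) S=69.7447 payoff=31.1153 vs cont=30.3633 → 31.1153 [stop]  ⇒ S*(1)=69.7447
t_0: node(0,0) S=64.1200 payoff=36.7400 vs cont=35.9880 → 36.7400 [stop]  ⇒ S*(0)=64.1200

price = 36.7400
boundary = 64.1200 69.7447 75.8628 82.5177 89.7562
tree:
36.7400
41.9111 31.1153
46.6652 36.7400 24.9972
51.0358 41.9111 31.1153 18.3423
55.0540 46.6652 36.7400 24.9972 11.1038
58.7481 51.0358 41.9111 31.1153 18.3423 3.2302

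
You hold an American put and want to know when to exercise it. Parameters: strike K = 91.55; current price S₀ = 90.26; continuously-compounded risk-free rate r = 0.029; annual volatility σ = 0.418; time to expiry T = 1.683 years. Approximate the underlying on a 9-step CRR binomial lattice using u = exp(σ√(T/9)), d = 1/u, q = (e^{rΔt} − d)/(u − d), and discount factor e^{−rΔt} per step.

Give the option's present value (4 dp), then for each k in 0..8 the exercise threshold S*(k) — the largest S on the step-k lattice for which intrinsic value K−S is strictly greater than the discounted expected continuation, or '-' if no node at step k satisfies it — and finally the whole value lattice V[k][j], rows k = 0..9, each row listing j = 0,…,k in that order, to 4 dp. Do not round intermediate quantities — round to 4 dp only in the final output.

Δt=0.18700  u=1.19812  d=0.83464  q=0.46989  discount=0.99459
step 9 (expiry): payoffs max(K−S,0) = 73.8091 66.0828 54.9918 39.0706 16.2156 0.0000 0.0000 0.0000 0.0000 0.0000
step 8: (k=8,j=0): S=21.2558, (K−S)⁺=70.2942, hold=69.7990 ⇒ V=70.2942 exercise | (k=8,j=1): S=30.5128, (K−S)⁺=61.0372, hold=60.5420 ⇒ V=61.0372 exercise | (k=8,j=2): S=43.8013, (K−S)⁺=47.7487, hold=47.2536 ⇒ V=47.7487 exercise | (k=8,j=3): S=62.8769, (K−S)⁺=28.6731, hold=28.1780 ⇒ V=28.6731 exercise | (k=8,j=4): S=90.2600, (K−S)⁺=1.2900, hold=8.5495 ⇒ V=8.5495 continue | (k=8,j=5): S=129.5685, (K−S)⁺=0.0000, hold=0.0000 ⇒ V=0.0000 continue | (k=8,j=6): S=185.9961, (K−S)⁺=0.0000, hold=0.0000 ⇒ V=0.0000 continue | (k=8,j=7): S=266.9980, (K−S)⁺=0.0000, hold=0.0000 ⇒ V=0.0000 continue | (k=8,j=8): S=383.2766, (K−S)⁺=0.0000, hold=0.0000 ⇒ V=0.0000 continue  boundary S*=62.8769
step 7: (k=7,j=0): S=25.4672, (K−S)⁺=66.0828, hold=65.5877 ⇒ V=66.0828 exercise | (k=7,j=1): S=36.5582, (K−S)⁺=54.9918, hold=54.4967 ⇒ V=54.9918 exercise | (k=7,j=2): S=52.4794, (K−S)⁺=39.0706, hold=38.5755 ⇒ V=39.0706 exercise | (k=7,j=3): S=75.3344, (K−S)⁺=16.2156, hold=19.1132 ⇒ V=19.1132 continue | (k=7,j=4): S=108.1428, (K−S)⁺=0.0000, hold=4.5077 ⇒ V=4.5077 continue | (k=7,j=5): S=155.2393, (K−S)⁺=0.0000, hold=0.0000 ⇒ V=0.0000 continue | (k=7,j=6): S=222.8466, (K−S)⁺=0.0000, hold=0.0000 ⇒ V=0.0000 continue | (k=7,j=7): S=319.8970, (K−S)⁺=0.0000, hold=0.0000 ⇒ V=0.0000 continue  boundary S*=52.4794
step 6: (k=6,j=0): S=30.5128, (K−S)⁺=61.0372, hold=60.5420 ⇒ V=61.0372 exercise | (k=6,j=1): S=43.8013, (K−S)⁺=47.7487, hold=47.2536 ⇒ V=47.7487 exercise | (k=6,j=2): S=62.8769, (K−S)⁺=28.6731, hold=29.5322 ⇒ V=29.5322 continue | (k=6,j=3): S=90.2600, (K−S)⁺=1.2900, hold=12.1839 ⇒ V=12.1839 continue | (k=6,j=4): S=129.5685, (K−S)⁺=0.0000, hold=2.3766 ⇒ V=2.3766 continue | (k=6,j=5): S=185.9961, (K−S)⁺=0.0000, hold=0.0000 ⇒ V=0.0000 continue | (k=6,j=6): S=266.9980, (K−S)⁺=0.0000, hold=0.0000 ⇒ V=0.0000 continue  boundary S*=43.8013
step 5: (k=5,j=0): S=36.5582, (K−S)⁺=54.9918, hold=54.4967 ⇒ V=54.9918 exercise | (k=5,j=1): S=52.4794, (K−S)⁺=39.0706, hold=38.9769 ⇒ V=39.0706 exercise | (k=5,j=2): S=75.3344, (K−S)⁺=16.2156, hold=21.2647 ⇒ V=21.2647 continue | (k=5,j=3): S=108.1428, (K−S)⁺=0.0000, hold=7.5346 ⇒ V=7.5346 continue | (k=5,j=4): S=155.2393, (K−S)⁺=0.0000, hold=1.2530 ⇒ V=1.2530 continue | (k=5,j=5): S=222.8466, (K−S)⁺=0.0000, hold=0.0000 ⇒ V=0.0000 continue  boundary S*=52.4794
step 4: (k=4,j=0): S=43.8013, (K−S)⁺=47.7487, hold=47.2536 ⇒ V=47.7487 exercise | (k=4,j=1): S=62.8769, (K−S)⁺=28.6731, hold=30.5377 ⇒ V=30.5377 continue | (k=4,j=2): S=90.2600, (K−S)⁺=1.2900, hold=14.7329 ⇒ V=14.7329 continue | (k=4,j=3): S=129.5685, (K−S)⁺=0.0000, hold=4.5581 ⇒ V=4.5581 continue | (k=4,j=4): S=185.9961, (K−S)⁺=0.0000, hold=0.6607 ⇒ V=0.6607 continue  boundary S*=43.8013
step 3: (k=3,j=0): S=52.4794, (K−S)⁺=39.0706, hold=39.4469 ⇒ V=39.4469 continue | (k=3,j=1): S=75.3344, (K−S)⁺=16.2156, hold=22.9861 ⇒ V=22.9861 continue | (k=3,j=2): S=108.1428, (K−S)⁺=0.0000, hold=9.8980 ⇒ V=9.8980 continue | (k=3,j=3): S=155.2393, (K−S)⁺=0.0000, hold=2.7120 ⇒ V=2.7120 continue  boundary S*=-
step 2: (k=2,j=0): S=62.8769, (K−S)⁺=28.6731, hold=31.5406 ⇒ V=31.5406 continue | (k=2,j=1): S=90.2600, (K−S)⁺=1.2900, hold=16.7451 ⇒ V=16.7451 continue | (k=2,j=2): S=129.5685, (K−S)⁺=0.0000, hold=6.4861 ⇒ V=6.4861 continue  boundary S*=-
step 1: (k=1,j=0): S=75.3344, (K−S)⁺=16.2156, hold=24.4553 ⇒ V=24.4553 continue | (k=1,j=1): S=108.1428, (K−S)⁺=0.0000, hold=11.8600 ⇒ V=11.8600 continue  boundary S*=-
step 0: (k=0,j=0): S=90.2600, (K−S)⁺=1.2900, hold=18.4366 ⇒ V=18.4366 continue  boundary S*=-

price = 18.4366
boundary = - - - - 43.8013 52.4794 43.8013 52.4794 62.8769
tree:
18.4366
24.4553 11.8600
31.5406 16.7451 6.4861
39.4469 22.9861 9.8980 2.7120
47.7487 30.5377 14.7329 4.5581 0.6607
54.9918 39.0706 21.2647 7.5346 1.2530 0.0000
61.0372 47.7487 29.5322 12.1839 2.3766 0.0000 0.0000
66.0828 54.9918 39.0706 19.1132 4.5077 0.0000 0.0000 0.0000
70.2942 61.0372 47.7487 28.6731 8.5495 0.0000 0.0000 0.0000 0.0000
73.8091 66.0828 54.9918 39.0706 16.2156 0.0000 0.0000 0.0000 0.0000 0.0000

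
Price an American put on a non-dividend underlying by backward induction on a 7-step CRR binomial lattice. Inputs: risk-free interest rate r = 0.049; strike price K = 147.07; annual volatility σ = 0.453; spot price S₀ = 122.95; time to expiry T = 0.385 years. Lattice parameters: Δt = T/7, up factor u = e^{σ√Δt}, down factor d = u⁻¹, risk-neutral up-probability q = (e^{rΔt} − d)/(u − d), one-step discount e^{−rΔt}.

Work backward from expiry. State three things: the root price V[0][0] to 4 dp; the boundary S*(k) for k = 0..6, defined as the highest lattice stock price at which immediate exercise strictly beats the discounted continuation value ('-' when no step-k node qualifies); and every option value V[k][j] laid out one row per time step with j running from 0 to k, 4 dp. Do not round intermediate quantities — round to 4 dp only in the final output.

Δt=0.05500, u=1.11209, d=0.89921, q=0.48614, disc=e^(-rΔt)=0.99731
k=7 terminal: V=max(K-S,0) → 88.6235 74.7871 57.6751 36.5120 10.3390 0.0000 0.0000 0.0000
k=6: j=0 S=64.9976 intr=82.0724 cont=81.6766 V=82.0724[EX]; j=1 S=80.3849 intr=66.6851 cont=66.2893 V=66.6851[EX]; j=2 S=99.4149 intr=47.6551 cont=47.2593 V=47.6551[EX]; j=3 S=122.9500 intr=24.1200 cont=23.7242 V=24.1200[EX]; j=4 S=152.0567 intr=0.0000 cont=5.2985 V=5.2985[hold]; j=5 S=188.0541 intr=0.0000 cont=0.0000 V=0.0000[hold]; j=6 S=232.5733 intr=0.0000 cont=0.0000 V=0.0000[hold]  S*(6)=122.9500
k=5: j=0 S=72.2829 intr=74.7871 cont=74.3912 V=74.7871[EX]; j=1 S=89.3949 intr=57.6751 cont=57.2792 V=57.6751[EX]; j=2 S=110.5580 intr=36.5120 cont=36.1162 V=36.5120[EX]; j=3 S=136.7310 intr=10.3390 cont=14.9298 V=14.9298[hold]; j=4 S=169.1002 intr=0.0000 cont=2.7153 V=2.7153[hold]; j=5 S=209.1324 intr=0.0000 cont=0.0000 V=0.0000[hold]  S*(5)=110.5580
k=4: j=0 S=80.3849 intr=66.6851 cont=66.2893 V=66.6851[EX]; j=1 S=99.4149 intr=47.6551 cont=47.2593 V=47.6551[EX]; j=2 S=122.9500 intr=24.1200 cont=25.9499 V=25.9499[hold]; j=3 S=152.0567 intr=0.0000 cont=8.9676 V=8.9676[hold]; j=4 S=188.0541 intr=0.0000 cont=1.3915 V=1.3915[hold]  S*(4)=99.4149
k=3: j=0 S=89.3949 intr=57.6751 cont=57.2792 V=57.6751[EX]; j=1 S=110.5580 intr=36.5120 cont=37.0034 V=37.0034[hold]; j=2 S=136.7310 intr=10.3390 cont=17.6465 V=17.6465[hold]; j=3 S=169.1002 intr=0.0000 cont=5.2703 V=5.2703[hold]  S*(3)=89.3949
k=2: j=0 S=99.4149 intr=47.6551 cont=47.4975 V=47.6551[EX]; j=1 S=122.9500 intr=24.1200 cont=27.5189 V=27.5189[hold]; j=2 S=152.0567 intr=0.0000 cont=11.5986 V=11.5986[hold]  S*(2)=99.4149
k=1: j=0 S=110.5580 intr=36.5120 cont=37.7641 V=37.7641[hold]; j=1 S=136.7310 intr=10.3390 cont=19.7262 V=19.7262[hold]  S*(1)=-
k=0: j=0 S=122.9500 intr=24.1200 cont=28.9171 V=28.9171[hold]  S*(0)=-

price = 28.9171
boundary = - - 99.4149 89.3949 99.4149 110.5580 122.9500
tree:
28.9171
37.7641 19.7262
47.6551 27.5189 11.5986
57.6751 37.0034 17.6465 5.2703
66.6851 47.6551 25.9499 8.9676 1.3915
74.7871 57.6751 36.5120 14.9298 2.7153 0.0000
82.0724 66.6851 47.6551 24.1200 5.2985 0.0000 0.0000
88.6235 74.7871 57.6751 36.5120 10.3390 0.0000 0.0000 0.0000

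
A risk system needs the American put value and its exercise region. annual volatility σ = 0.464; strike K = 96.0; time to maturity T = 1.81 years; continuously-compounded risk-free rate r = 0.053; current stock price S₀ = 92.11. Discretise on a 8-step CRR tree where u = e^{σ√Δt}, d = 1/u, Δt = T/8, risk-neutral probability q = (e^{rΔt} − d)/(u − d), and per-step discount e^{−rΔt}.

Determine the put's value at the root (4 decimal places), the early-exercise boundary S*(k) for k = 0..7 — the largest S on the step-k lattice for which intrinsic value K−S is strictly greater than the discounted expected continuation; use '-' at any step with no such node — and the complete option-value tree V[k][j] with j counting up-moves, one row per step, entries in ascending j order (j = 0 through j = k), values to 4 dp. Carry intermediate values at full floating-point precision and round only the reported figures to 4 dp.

Δt=0.22625  u=1.24696  d=0.80195  q=0.47216  discount=0.98808
step 8 (expiry): payoffs max(K−S,0) = 80.2421 71.4980 57.9019 36.7614 3.8900 0.0000 0.0000 0.0000 0.0000
step 7: (k=7,j=0): S=19.6494, (K−S)⁺=76.3506, hold=75.2063 ⇒ V=76.3506 exercise | (k=7,j=1): S=30.5529, (K−S)⁺=65.4471, hold=64.3029 ⇒ V=65.4471 exercise | (k=7,j=2): S=47.5066, (K−S)⁺=48.4934, hold=47.3491 ⇒ V=48.4934 exercise | (k=7,j=3): S=73.8679, (K−S)⁺=22.1321, hold=20.9878 ⇒ V=22.1321 exercise | (k=7,j=4): S=114.8571, (K−S)⁺=0.0000, hold=2.0288 ⇒ V=2.0288 continue | (k=7,j=5): S=178.5911, (K−S)⁺=0.0000, hold=0.0000 ⇒ V=0.0000 continue | (k=7,j=6): S=277.6909, (K−S)⁺=0.0000, hold=0.0000 ⇒ V=0.0000 continue | (k=7,j=7): S=431.7812, (K−S)⁺=0.0000, hold=0.0000 ⇒ V=0.0000 continue  boundary S*=73.8679
step 6: (k=6,j=0): S=24.5020, (K−S)⁺=71.4980, hold=70.3538 ⇒ V=71.4980 exercise | (k=6,j=1): S=38.0981, (K−S)⁺=57.9019, hold=56.7577 ⇒ V=57.9019 exercise | (k=6,j=2): S=59.2386, (K−S)⁺=36.7614, hold=35.6171 ⇒ V=36.7614 exercise | (k=6,j=3): S=92.1100, (K−S)⁺=3.8900, hold=12.4896 ⇒ V=12.4896 continue | (k=6,j=4): S=143.2217, (K−S)⁺=0.0000, hold=1.0581 ⇒ V=1.0581 continue | (k=6,j=5): S=222.6951, (K−S)⁺=0.0000, hold=0.0000 ⇒ V=0.0000 continue | (k=6,j=6): S=346.2683, (K−S)⁺=0.0000, hold=0.0000 ⇒ V=0.0000 continue  boundary S*=59.2386
step 5: (k=5,j=0): S=30.5529, (K−S)⁺=65.4471, hold=64.3029 ⇒ V=65.4471 exercise | (k=5,j=1): S=47.5066, (K−S)⁺=48.4934, hold=47.3491 ⇒ V=48.4934 exercise | (k=5,j=2): S=73.8679, (K−S)⁺=22.1321, hold=24.9997 ⇒ V=24.9997 continue | (k=5,j=3): S=114.8571, (K−S)⁺=0.0000, hold=7.0076 ⇒ V=7.0076 continue | (k=5,j=4): S=178.5911, (K−S)⁺=0.0000, hold=0.5519 ⇒ V=0.5519 continue | (k=5,j=5): S=277.6909, (K−S)⁺=0.0000, hold=0.0000 ⇒ V=0.0000 continue  boundary S*=47.5066
step 4: (k=4,j=0): S=38.0981, (K−S)⁺=57.9019, hold=56.7577 ⇒ V=57.9019 exercise | (k=4,j=1): S=59.2386, (K−S)⁺=36.7614, hold=36.9549 ⇒ V=36.9549 continue | (k=4,j=2): S=92.1100, (K−S)⁺=3.8900, hold=16.3079 ⇒ V=16.3079 continue | (k=4,j=3): S=143.2217, (K−S)⁺=0.0000, hold=3.9123 ⇒ V=3.9123 continue | (k=4,j=4): S=222.6951, (K−S)⁺=0.0000, hold=0.2878 ⇒ V=0.2878 continue  boundary S*=38.0981
step 3: (k=3,j=0): S=47.5066, (K−S)⁺=48.4934, hold=47.4394 ⇒ V=48.4934 exercise | (k=3,j=1): S=73.8679, (K−S)⁺=22.1321, hold=26.8821 ⇒ V=26.8821 continue | (k=3,j=2): S=114.8571, (K−S)⁺=0.0000, hold=10.3307 ⇒ V=10.3307 continue | (k=3,j=3): S=178.5911, (K−S)⁺=0.0000, hold=2.1748 ⇒ V=2.1748 continue  boundary S*=47.5066
step 2: (k=2,j=0): S=59.2386, (K−S)⁺=36.7614, hold=37.8331 ⇒ V=37.8331 continue | (k=2,j=1): S=92.1100, (K−S)⁺=3.8900, hold=18.8400 ⇒ V=18.8400 continue | (k=2,j=2): S=143.2217, (K−S)⁺=0.0000, hold=6.4026 ⇒ V=6.4026 continue  boundary S*=-
step 1: (k=1,j=0): S=73.8679, (K−S)⁺=22.1321, hold=28.5213 ⇒ V=28.5213 continue | (k=1,j=1): S=114.8571, (K−S)⁺=0.0000, hold=12.8130 ⇒ V=12.8130 continue  boundary S*=-
step 0: (k=0,j=0): S=92.1100, (K−S)⁺=3.8900, hold=20.8530 ⇒ V=20.8530 continue  boundary S*=-

price = 20.8530
boundary = - - - 47.5066 38.0981 47.5066 59.2386 73.8679
tree:
20.8530
28.5213 12.8130
37.8331 18.8400 6.4026
48.4934 26.8821 10.3307 2.1748
57.9019 36.9549 16.3079 3.9123 0.2878
65.4471 48.4934 24.9997 7.0076 0.5519 0.0000
71.4980 57.9019 36.7614 12.4896 1.0581 0.0000 0.0000
76.3506 65.4471 48.4934 22.1321 2.0288 0.0000 0.0000 0.0000
80.2421 71.4980 57.9019 36.7614 3.8900 0.0000 0.0000 0.0000 0.0000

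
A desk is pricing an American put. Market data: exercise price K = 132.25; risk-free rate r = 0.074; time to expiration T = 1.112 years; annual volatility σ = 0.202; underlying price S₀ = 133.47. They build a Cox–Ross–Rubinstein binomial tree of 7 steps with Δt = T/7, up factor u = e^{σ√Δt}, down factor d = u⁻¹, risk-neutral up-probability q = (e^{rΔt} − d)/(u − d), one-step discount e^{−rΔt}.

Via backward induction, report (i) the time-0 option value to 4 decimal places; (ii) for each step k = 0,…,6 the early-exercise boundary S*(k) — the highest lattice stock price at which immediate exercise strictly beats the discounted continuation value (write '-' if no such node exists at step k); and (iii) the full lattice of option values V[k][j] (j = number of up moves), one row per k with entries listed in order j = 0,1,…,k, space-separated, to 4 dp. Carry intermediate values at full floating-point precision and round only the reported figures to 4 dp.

Δt=0.15886, u=1.08384, d=0.92264, q=0.55324, disc=e^(-rΔt)=0.98831
k=7 terminal: V=max(K-S,0) → 56.2829 43.0106 27.4196 9.1046 0.0000 0.0000 0.0000 0.0000
k=6: j=0 S=82.3362 intr=49.9138 cont=48.3682 V=49.9138[EX]; j=1 S=96.7212 intr=35.5288 cont=33.9832 V=35.5288[EX]; j=2 S=113.6195 intr=18.6305 cont=17.0850 V=18.6305[EX]; j=3 S=133.4700 intr=0.0000 cont=4.0200 V=4.0200[hold]; j=4 S=156.7886 intr=0.0000 cont=0.0000 V=0.0000[hold]; j=5 S=184.1813 intr=0.0000 cont=0.0000 V=0.0000[hold]; j=6 S=216.3597 intr=0.0000 cont=0.0000 V=0.0000[hold]  S*(6)=113.6195
k=5: j=0 S=89.2394 intr=43.0106 cont=41.4651 V=43.0106[EX]; j=1 S=104.8304 intr=27.4196 cont=25.8740 V=27.4196[EX]; j=2 S=123.1454 intr=9.1046 cont=10.4242 V=10.4242[hold]; j=3 S=144.6602 intr=0.0000 cont=1.7750 V=1.7750[hold]; j=4 S=169.9339 intr=0.0000 cont=0.0000 V=0.0000[hold]; j=5 S=199.6231 intr=0.0000 cont=0.0000 V=0.0000[hold]  S*(5)=104.8304
k=4: j=0 S=96.7212 intr=35.5288 cont=33.9832 V=35.5288[EX]; j=1 S=113.6195 intr=18.6305 cont=17.8065 V=18.6305[EX]; j=2 S=133.4700 intr=0.0000 cont=5.5732 V=5.5732[hold]; j=3 S=156.7886 intr=0.0000 cont=0.7837 V=0.7837[hold]; j=4 S=184.1813 intr=0.0000 cont=0.0000 V=0.0000[hold]  S*(4)=113.6195
k=3: j=0 S=104.8304 intr=27.4196 cont=25.8740 V=27.4196[EX]; j=1 S=123.1454 intr=9.1046 cont=11.2734 V=11.2734[hold]; j=2 S=144.6602 intr=0.0000 cont=2.8893 V=2.8893[hold]; j=3 S=169.9339 intr=0.0000 cont=0.3460 V=0.3460[hold]  S*(3)=104.8304
k=2: j=0 S=113.6195 intr=18.6305 cont=18.2708 V=18.6305[EX]; j=1 S=133.4700 intr=0.0000 cont=6.5574 V=6.5574[hold]; j=2 S=156.7886 intr=0.0000 cont=1.4650 V=1.4650[hold]  S*(2)=113.6195
k=1: j=0 S=123.1454 intr=9.1046 cont=11.8115 V=11.8115[hold]; j=1 S=144.6602 intr=0.0000 cont=3.6964 V=3.6964[hold]  S*(1)=-
k=0: j=0 S=133.4700 intr=0.0000 cont=7.2363 V=7.2363[hold]  S*(0)=-

price = 7.2363
boundary = - - 113.6195 104.8304 113.6195 104.8304 113.6195
tree:
7.2363
11.8115 3.6964
18.6305 6.5574 1.4650
27.4196 11.2734 2.8893 0.3460
35.5288 18.6305 5.5732 0.7837 0.0000
43.0106 27.4196 10.4242 1.7750 0.0000 0.0000
49.9138 35.5288 18.6305 4.0200 0.0000 0.0000 0.0000
56.2829 43.0106 27.4196 9.1046 0.0000 0.0000 0.0000 0.0000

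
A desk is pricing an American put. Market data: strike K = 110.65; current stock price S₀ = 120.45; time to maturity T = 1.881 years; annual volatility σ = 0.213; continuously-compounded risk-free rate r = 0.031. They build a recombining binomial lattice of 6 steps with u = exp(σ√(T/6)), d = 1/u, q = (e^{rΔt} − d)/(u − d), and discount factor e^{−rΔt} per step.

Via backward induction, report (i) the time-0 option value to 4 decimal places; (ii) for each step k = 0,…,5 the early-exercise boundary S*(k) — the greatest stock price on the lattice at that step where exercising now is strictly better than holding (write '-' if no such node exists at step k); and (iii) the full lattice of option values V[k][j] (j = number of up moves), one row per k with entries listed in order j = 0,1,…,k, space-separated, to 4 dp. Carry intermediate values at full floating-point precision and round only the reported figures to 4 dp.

price = 7.2033
boundary = - - - 84.2216 74.7531 84.2216
tree:
7.2033
11.5249 3.2066
17.8259 5.7169 0.8663
26.4284 9.9366 1.7892 0.0000
35.8969 16.6591 3.6951 0.0000 0.0000
44.3009 26.4284 7.6313 0.0000 0.0000 0.0000
51.7601 35.8969 15.7605 0.0000 0.0000 0.0000 0.0000

Δt=0.31350, u=1.12666, d=0.88758, q=0.51107, disc=e^(-rΔt)=0.99033
k=6 terminal: V=max(K-S,0) → 51.7601 35.8969 15.7605 0.0000 0.0000 0.0000 0.0000
k=5: j=0 S=66.3491 intr=44.3009 cont=43.2308 V=44.3009[EX]; j=1 S=84.2216 intr=26.4284 cont=25.3582 V=26.4284[EX]; j=2 S=106.9085 intr=3.7415 cont=7.6313 V=7.6313[hold]; j=3 S=135.7067 intr=0.0000 cont=0.0000 V=0.0000[hold]; j=4 S=172.2622 intr=0.0000 cont=0.0000 V=0.0000[hold]; j=5 S=218.6647 intr=0.0000 cont=0.0000 V=0.0000[hold]  S*(5)=84.2216
k=4: j=0 S=74.7531 intr=35.8969 cont=34.8267 V=35.8969[EX]; j=1 S=94.8895 intr=15.7605 cont=16.6591 V=16.6591[hold]; j=2 S=120.4500 intr=0.0000 cont=3.6951 V=3.6951[hold]; j=3 S=152.8958 intr=0.0000 cont=0.0000 V=0.0000[hold]; j=4 S=194.0816 intr=0.0000 cont=0.0000 V=0.0000[hold]  S*(4)=74.7531
k=3: j=0 S=84.2216 intr=26.4284 cont=25.8130 V=26.4284[EX]; j=1 S=106.9085 intr=3.7415 cont=9.9366 V=9.9366[hold]; j=2 S=135.7067 intr=0.0000 cont=1.7892 V=1.7892[hold]; j=3 S=172.2622 intr=0.0000 cont=0.0000 V=0.0000[hold]  S*(3)=84.2216
k=2: j=0 S=94.8895 intr=15.7605 cont=17.8259 V=17.8259[hold]; j=1 S=120.4500 intr=0.0000 cont=5.7169 V=5.7169[hold]; j=2 S=152.8958 intr=0.0000 cont=0.8663 V=0.8663[hold]  S*(2)=-
k=1: j=0 S=106.9085 intr=3.7415 cont=11.5249 V=11.5249[hold]; j=1 S=135.7067 intr=0.0000 cont=3.2066 V=3.2066[hold]  S*(1)=-
k=0: j=0 S=120.4500 intr=0.0000 cont=7.2033 V=7.2033[hold]  S*(0)=-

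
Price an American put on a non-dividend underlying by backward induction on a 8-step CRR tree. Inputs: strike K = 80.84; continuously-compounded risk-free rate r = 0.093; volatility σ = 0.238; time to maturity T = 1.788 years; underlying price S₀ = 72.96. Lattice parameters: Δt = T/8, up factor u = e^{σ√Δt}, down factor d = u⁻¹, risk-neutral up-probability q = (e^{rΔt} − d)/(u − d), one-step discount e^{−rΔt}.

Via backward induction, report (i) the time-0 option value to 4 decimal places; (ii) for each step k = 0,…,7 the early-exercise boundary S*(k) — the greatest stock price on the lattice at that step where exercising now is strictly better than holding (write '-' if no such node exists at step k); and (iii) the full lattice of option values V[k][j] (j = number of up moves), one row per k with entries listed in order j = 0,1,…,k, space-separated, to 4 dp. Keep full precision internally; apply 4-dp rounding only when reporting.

Δt=0.22350  u=1.11909  d=0.89358  q=0.56504  discount=0.97943
step 8 (expiry): payoffs max(K−S,0) = 51.1806 43.6956 34.3217 22.5822 7.8800 0.0000 0.0000 0.0000 0.0000
step 7: (k=7,j=0): S=33.1916, (K−S)⁺=47.6484, hold=45.9854 ⇒ V=47.6484 exercise | (k=7,j=1): S=41.5680, (K−S)⁺=39.2720, hold=37.6091 ⇒ V=39.2720 exercise | (k=7,j=2): S=52.0582, (K−S)⁺=28.7818, hold=27.1188 ⇒ V=28.7818 exercise | (k=7,j=3): S=65.1958, (K−S)⁺=15.6442, hold=13.9812 ⇒ V=15.6442 exercise | (k=7,j=4): S=81.6488, (K−S)⁺=0.0000, hold=3.3570 ⇒ V=3.3570 continue | (k=7,j=5): S=102.2541, (K−S)⁺=0.0000, hold=0.0000 ⇒ V=0.0000 continue | (k=7,j=6): S=128.0593, (K−S)⁺=0.0000, hold=0.0000 ⇒ V=0.0000 continue | (k=7,j=7): S=160.3768, (K−S)⁺=0.0000, hold=0.0000 ⇒ V=0.0000 continue  boundary S*=65.1958
step 6: (k=6,j=0): S=37.1444, (K−S)⁺=43.6956, hold=42.0326 ⇒ V=43.6956 exercise | (k=6,j=1): S=46.5183, (K−S)⁺=34.3217, hold=32.6587 ⇒ V=34.3217 exercise | (k=6,j=2): S=58.2578, (K−S)⁺=22.5822, hold=20.9192 ⇒ V=22.5822 exercise | (k=6,j=3): S=72.9600, (K−S)⁺=7.8800, hold=8.5225 ⇒ V=8.5225 continue | (k=6,j=4): S=91.3725, (K−S)⁺=0.0000, hold=1.4301 ⇒ V=1.4301 continue | (k=6,j=5): S=114.4316, (K−S)⁺=0.0000, hold=0.0000 ⇒ V=0.0000 continue | (k=6,j=6): S=143.3099, (K−S)⁺=0.0000, hold=0.0000 ⇒ V=0.0000 continue  boundary S*=58.2578
step 5: (k=5,j=0): S=41.5680, (K−S)⁺=39.2720, hold=37.6091 ⇒ V=39.2720 exercise | (k=5,j=1): S=52.0582, (K−S)⁺=28.7818, hold=27.1188 ⇒ V=28.7818 exercise | (k=5,j=2): S=65.1958, (K−S)⁺=15.6442, hold=14.3368 ⇒ V=15.6442 exercise | (k=5,j=3): S=81.6488, (K−S)⁺=0.0000, hold=4.4222 ⇒ V=4.4222 continue | (k=5,j=4): S=102.2541, (K−S)⁺=0.0000, hold=0.6093 ⇒ V=0.6093 continue | (k=5,j=5): S=128.0593, (K−S)⁺=0.0000, hold=0.0000 ⇒ V=0.0000 continue  boundary S*=65.1958
step 4: (k=4,j=0): S=46.5183, (K−S)⁺=34.3217, hold=32.6587 ⇒ V=34.3217 exercise | (k=4,j=1): S=58.2578, (K−S)⁺=22.5822, hold=20.9192 ⇒ V=22.5822 exercise | (k=4,j=2): S=72.9600, (K−S)⁺=7.8800, hold=9.1120 ⇒ V=9.1120 continue | (k=4,j=3): S=91.3725, (K−S)⁺=0.0000, hold=2.2211 ⇒ V=2.2211 continue | (k=4,j=4): S=114.4316, (K−S)⁺=0.0000, hold=0.2596 ⇒ V=0.2596 continue  boundary S*=58.2578
step 3: (k=3,j=0): S=52.0582, (K−S)⁺=28.7818, hold=27.1188 ⇒ V=28.7818 exercise | (k=3,j=1): S=65.1958, (K−S)⁺=15.6442, hold=14.6630 ⇒ V=15.6442 exercise | (k=3,j=2): S=81.6488, (K−S)⁺=0.0000, hold=5.1110 ⇒ V=5.1110 continue | (k=3,j=3): S=102.2541, (K−S)⁺=0.0000, hold=1.0899 ⇒ V=1.0899 continue  boundary S*=65.1958
step 2: (k=2,j=0): S=58.2578, (K−S)⁺=22.5822, hold=20.9192 ⇒ V=22.5822 exercise | (k=2,j=1): S=72.9600, (K−S)⁺=7.8800, hold=9.4932 ⇒ V=9.4932 continue | (k=2,j=2): S=91.3725, (K−S)⁺=0.0000, hold=2.7805 ⇒ V=2.7805 continue  boundary S*=58.2578
step 1: (k=1,j=0): S=65.1958, (K−S)⁺=15.6442, hold=14.8740 ⇒ V=15.6442 exercise | (k=1,j=1): S=81.6488, (K−S)⁺=0.0000, hold=5.5830 ⇒ V=5.5830 continue  boundary S*=65.1958
step 0: (k=0,j=0): S=72.9600, (K−S)⁺=7.8800, hold=9.7544 ⇒ V=9.7544 continue  boundary S*=-

price = 9.7544
boundary = - 65.1958 58.2578 65.1958 58.2578 65.1958 58.2578 65.1958
tree:
9.7544
15.6442 5.5830
22.5822 9.4932 2.7805
28.7818 15.6442 5.1110 1.0899
34.3217 22.5822 9.1120 2.2211 0.2596
39.2720 28.7818 15.6442 4.4222 0.6093 0.0000
43.6956 34.3217 22.5822 8.5225 1.4301 0.0000 0.0000
47.6484 39.2720 28.7818 15.6442 3.3570 0.0000 0.0000 0.0000
51.1806 43.6956 34.3217 22.5822 7.8800 0.0000 0.0000 0.0000 0.0000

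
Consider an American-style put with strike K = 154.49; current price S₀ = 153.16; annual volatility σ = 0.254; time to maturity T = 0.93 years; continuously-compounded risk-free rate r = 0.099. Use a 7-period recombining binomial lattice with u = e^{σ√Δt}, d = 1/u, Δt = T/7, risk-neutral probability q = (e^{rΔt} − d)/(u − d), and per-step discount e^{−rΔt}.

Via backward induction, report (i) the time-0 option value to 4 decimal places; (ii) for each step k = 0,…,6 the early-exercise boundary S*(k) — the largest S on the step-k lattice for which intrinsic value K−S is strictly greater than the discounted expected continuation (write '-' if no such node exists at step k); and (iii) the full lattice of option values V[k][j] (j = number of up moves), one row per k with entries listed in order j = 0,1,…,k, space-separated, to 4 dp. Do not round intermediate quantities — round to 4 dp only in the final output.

price = 10.8978
boundary = - - 127.2711 116.0171 127.2711 116.0171 127.2711
tree:
10.8978
17.5188 5.7059
27.2189 9.9497 2.3471
38.4729 16.7935 4.5514 0.5876
48.7318 27.2189 8.6093 1.3180 0.0000
58.0835 38.4729 15.7229 2.9562 0.0000 0.0000
66.6083 48.7318 27.2189 6.6309 0.0000 0.0000 0.0000
74.3793 58.0835 38.4729 14.8732 0.0000 0.0000 0.0000 0.0000

params: Δt=0.13286 u=1.09700 d=0.91157 q=0.54827 e^(-rΔt)=0.98693
t_7 payoffs: 74.3793 58.0835 38.4729 14.8732 0.0000 0.0000 0.0000 0.0000
t_6: node(6,0) S=87.8817 payoff=66.6083 vs cont=64.5896 → 66.6083 [stop]  node(6,1) S=105.7582 payoff=48.7318 vs cont=46.7131 → 48.7318 [stop]  node(6,2) S=127.2711 payoff=27.2189 vs cont=25.2002 → 27.2189 [stop]  node(6,3) S=153.1600 payoff=1.3300 vs cont=6.6309 → 6.6309 [wait]  node(6,4) S=184.3151 payoff=0.0000 vs cont=0.0000 → 0.0000 [wait]  node(6,5) S=221.8077 payoff=0.0000 vs cont=0.0000 → 0.0000 [wait]  node(6,6) S=266.9268 payoff=0.0000 vs cont=0.0000 → 0.0000 [wait]  ⇒ S*(6)=127.2711
t_5: node(5,0) S=96.4065 payoff=58.0835 vs cont=56.0648 → 58.0835 [stop]  node(5,1) S=116.0171 payoff=38.4729 vs cont=36.4542 → 38.4729 [stop]  node(5,2) S=139.6168 payoff=14.8732 vs cont=15.7229 → 15.7229 [wait]  node(5,3) S=168.0170 payoff=0.0000 vs cont=2.9562 → 2.9562 [wait]  node(5,4) S=202.1943 payoff=0.0000 vs cont=0.0000 → 0.0000 [wait]  node(5,5) S=243.3237 payoff=0.0000 vs cont=0.0000 → 0.0000 [wait]  ⇒ S*(5)=116.0171
t_4: node(4,0) S=105.7582 payoff=48.7318 vs cont=46.7131 → 48.7318 [stop]  node(4,1) S=127.2711 payoff=27.2189 vs cont=25.6600 → 27.2189 [stop]  node(4,2) S=153.1600 payoff=1.3300 vs cont=8.6093 → 8.6093 [wait]  node(4,3) S=184.3151 payoff=0.0000 vs cont=1.3180 → 1.3180 [wait]  node(4,4) S=221.8077 payoff=0.0000 vs cont=0.0000 → 0.0000 [wait]  ⇒ S*(4)=127.2711
t_3: node(3,0) S=116.0171 payoff=38.4729 vs cont=36.4542 → 38.4729 [stop]  node(3,1) S=139.6168 payoff=14.8732 vs cont=16.7935 → 16.7935 [wait]  node(3,2) S=168.0170 payoff=0.0000 vs cont=4.5514 → 4.5514 [wait]  node(3,3) S=202.1943 payoff=0.0000 vs cont=0.5876 → 0.5876 [wait]  ⇒ S*(3)=116.0171
t_2: node(2,0) S=127.2711 payoff=27.2189 vs cont=26.2393 → 27.2189 [stop]  node(2,1) S=153.1600 payoff=1.3300 vs cont=9.9497 → 9.9497 [wait]  node(2,2) S=184.3151 payoff=0.0000 vs cont=2.3471 → 2.3471 [wait]  ⇒ S*(2)=127.2711
t_1: node(1,0) S=139.6168 payoff=14.8732 vs cont=17.5188 → 17.5188 [wait]  node(1,1) S=168.0170 payoff=0.0000 vs cont=5.7059 → 5.7059 [wait]  ⇒ S*(1)=-
t_0: node(0,0) S=153.1600 payoff=1.3300 vs cont=10.8978 → 10.8978 [wait]  ⇒ S*(0)=-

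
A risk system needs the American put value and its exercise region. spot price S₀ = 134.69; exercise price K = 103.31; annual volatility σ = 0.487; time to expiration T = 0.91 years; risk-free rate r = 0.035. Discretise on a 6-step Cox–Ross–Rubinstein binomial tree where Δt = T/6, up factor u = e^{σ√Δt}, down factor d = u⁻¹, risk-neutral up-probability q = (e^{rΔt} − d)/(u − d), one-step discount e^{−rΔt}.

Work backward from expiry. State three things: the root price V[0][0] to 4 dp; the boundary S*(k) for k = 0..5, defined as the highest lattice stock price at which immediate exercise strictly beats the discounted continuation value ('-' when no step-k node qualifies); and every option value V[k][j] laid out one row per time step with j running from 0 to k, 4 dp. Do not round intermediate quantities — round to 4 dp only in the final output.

Δt=0.15167, u=1.20884, d=0.82724, q=0.46667, disc=e^(-rΔt)=0.99471
k=6 terminal: V=max(K-S,0) → 60.1454 40.2341 11.1379 0.0000 0.0000 0.0000 0.0000
k=5: j=0 S=52.1790 intr=51.1310 cont=50.5841 V=51.1310[EX]; j=1 S=76.2485 intr=27.0615 cont=26.5145 V=27.0615[EX]; j=2 S=111.4211 intr=0.0000 cont=5.9087 V=5.9087[hold]; j=3 S=162.8183 intr=0.0000 cont=0.0000 V=0.0000[hold]; j=4 S=237.9245 intr=0.0000 cont=0.0000 V=0.0000[hold]; j=5 S=347.6764 intr=0.0000 cont=0.0000 V=0.0000[hold]  S*(5)=76.2485
k=4: j=0 S=63.0759 intr=40.2341 cont=39.6871 V=40.2341[EX]; j=1 S=92.1721 intr=11.1379 cont=17.0990 V=17.0990[hold]; j=2 S=134.6900 intr=0.0000 cont=3.1346 V=3.1346[hold]; j=3 S=196.8209 intr=0.0000 cont=0.0000 V=0.0000[hold]; j=4 S=287.6121 intr=0.0000 cont=0.0000 V=0.0000[hold]  S*(4)=63.0759
k=3: j=0 S=76.2485 intr=27.0615 cont=29.2817 V=29.2817[hold]; j=1 S=111.4211 intr=0.0000 cont=10.5261 V=10.5261[hold]; j=2 S=162.8183 intr=0.0000 cont=1.6629 V=1.6629[hold]; j=3 S=237.9245 intr=0.0000 cont=0.0000 V=0.0000[hold]  S*(3)=-
k=2: j=0 S=92.1721 intr=11.1379 cont=20.4203 V=20.4203[hold]; j=1 S=134.6900 intr=0.0000 cont=6.3560 V=6.3560[hold]; j=2 S=196.8209 intr=0.0000 cont=0.8822 V=0.8822[hold]  S*(2)=-
k=1: j=0 S=111.4211 intr=0.0000 cont=13.7835 V=13.7835[hold]; j=1 S=162.8183 intr=0.0000 cont=3.7814 V=3.7814[hold]  S*(1)=-
k=0: j=0 S=134.6900 intr=0.0000 cont=9.0675 V=9.0675[hold]  S*(0)=-

price = 9.0675
boundary = - - - - 63.0759 76.2485
tree:
9.0675
13.7835 3.7814
20.4203 6.3560 0.8822
29.2817 10.5261 1.6629 0.0000
40.2341 17.0990 3.1346 0.0000 0.0000
51.1310 27.0615 5.9087 0.0000 0.0000 0.0000
60.1454 40.2341 11.1379 0.0000 0.0000 0.0000 0.0000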